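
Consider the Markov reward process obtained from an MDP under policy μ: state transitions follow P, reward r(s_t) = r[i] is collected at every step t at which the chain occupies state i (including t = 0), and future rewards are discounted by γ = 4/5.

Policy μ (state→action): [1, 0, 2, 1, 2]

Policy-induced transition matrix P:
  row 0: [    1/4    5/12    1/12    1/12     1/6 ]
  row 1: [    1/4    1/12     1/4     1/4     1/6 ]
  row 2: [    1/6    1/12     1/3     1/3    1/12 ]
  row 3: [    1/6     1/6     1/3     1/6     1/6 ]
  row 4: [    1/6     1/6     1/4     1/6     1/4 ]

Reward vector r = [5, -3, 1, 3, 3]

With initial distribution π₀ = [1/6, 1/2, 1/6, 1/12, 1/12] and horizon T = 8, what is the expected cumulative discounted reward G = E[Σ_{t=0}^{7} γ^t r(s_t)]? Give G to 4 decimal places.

G = 5.8683

t=0: π = [0.1667, 0.5000, 0.1667, 0.0833, 0.0833], E[r] = 0.0000, γ^t·E[r] = 0.000000, running G = 0.000000
t=1: π = [0.2222, 0.1528, 0.2431, 0.2222, 0.1597], E[r] = 2.0417, γ^t·E[r] = 1.633333, running G = 1.633333
t=2: π = [0.1979, 0.1892, 0.2517, 0.2014, 0.1597], E[r] = 1.7569, γ^t·E[r] = 1.124444, running G = 2.757778
t=3: π = [0.1989, 0.1794, 0.2548, 0.2079, 0.1590], E[r] = 1.8119, γ^t·E[r] = 0.927704, running G = 3.685481
t=4: π = [0.1982, 0.1802, 0.2554, 0.2075, 0.1587], E[r] = 1.8043, γ^t·E[r] = 0.739032, running G = 4.424514
t=5: π = [0.1982, 0.1799, 0.2555, 0.2077, 0.1586], E[r] = 1.8058, γ^t·E[r] = 0.591736, running G = 5.016250
t=6: π = [0.1982, 0.1799, 0.2556, 0.2077, 0.1586], E[r] = 1.8056, γ^t·E[r] = 0.473336, running G = 5.489585
t=7: π = [0.1982, 0.1799, 0.2556, 0.2077, 0.1586], E[r] = 1.8057, γ^t·E[r] = 0.378678, running G = 5.868264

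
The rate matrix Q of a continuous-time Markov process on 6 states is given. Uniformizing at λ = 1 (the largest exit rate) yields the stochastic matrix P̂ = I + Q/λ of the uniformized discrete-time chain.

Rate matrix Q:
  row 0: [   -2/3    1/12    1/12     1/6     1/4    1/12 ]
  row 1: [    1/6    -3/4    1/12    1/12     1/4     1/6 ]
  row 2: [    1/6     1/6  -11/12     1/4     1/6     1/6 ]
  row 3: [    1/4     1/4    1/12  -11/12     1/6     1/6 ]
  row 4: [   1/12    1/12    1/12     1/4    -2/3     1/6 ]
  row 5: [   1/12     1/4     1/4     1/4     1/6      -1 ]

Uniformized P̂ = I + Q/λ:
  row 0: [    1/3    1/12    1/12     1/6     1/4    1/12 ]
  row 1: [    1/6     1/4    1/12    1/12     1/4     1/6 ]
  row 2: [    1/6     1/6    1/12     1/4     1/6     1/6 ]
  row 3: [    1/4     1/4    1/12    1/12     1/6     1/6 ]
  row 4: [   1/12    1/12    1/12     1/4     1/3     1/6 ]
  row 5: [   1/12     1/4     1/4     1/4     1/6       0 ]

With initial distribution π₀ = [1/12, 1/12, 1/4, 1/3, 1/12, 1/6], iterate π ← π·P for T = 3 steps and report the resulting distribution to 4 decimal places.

t=0: π = [0.0833, 0.0833, 0.2500, 0.3333, 0.0833, 0.1667]
t=1: π = [0.1875, 0.2014, 0.1111, 0.1736, 0.1944, 0.1319]
t=2: π = [0.1852, 0.1771, 0.1053, 0.1719, 0.2315, 0.1291]
t=3: π = [0.1818, 0.1718, 0.1048, 0.1764, 0.2354, 0.1297]

π = [0.1818, 0.1718, 0.1048, 0.1764, 0.2354, 0.1297]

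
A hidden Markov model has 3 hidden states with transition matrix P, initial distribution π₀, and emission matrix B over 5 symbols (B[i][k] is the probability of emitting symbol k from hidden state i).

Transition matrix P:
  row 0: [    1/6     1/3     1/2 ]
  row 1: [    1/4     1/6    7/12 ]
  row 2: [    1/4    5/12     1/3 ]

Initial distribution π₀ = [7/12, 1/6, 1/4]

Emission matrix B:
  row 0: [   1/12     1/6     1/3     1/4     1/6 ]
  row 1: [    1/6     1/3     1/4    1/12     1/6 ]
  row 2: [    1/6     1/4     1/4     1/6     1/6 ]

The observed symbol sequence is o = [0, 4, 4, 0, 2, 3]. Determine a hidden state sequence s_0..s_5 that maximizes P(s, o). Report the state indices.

t=0: δ = [4.861e-02, 2.778e-02, 4.167e-02]  (obs o_0=0)
t=1: δ = [1.736e-03, 2.894e-03, 4.051e-03]  ψ = [2, 2, 0]  (obs o_1=4)
t=2: δ = [1.688e-04, 2.813e-04, 2.813e-04]  ψ = [2, 2, 1]  (obs o_2=4)
t=3: δ = [5.861e-06, 1.954e-05, 2.735e-05]  ψ = [1, 2, 1]  (obs o_3=0)
t=4: δ = [2.279e-06, 2.849e-06, 2.849e-06]  ψ = [2, 2, 1]  (obs o_4=2)
t=5: δ = [1.781e-07, 9.892e-08, 2.770e-07]  ψ = [1, 2, 1]  (obs o_5=3)
backtrack: best end state = 2; path = [0, 2, 1, 2, 1, 2]

path = [0, 2, 1, 2, 1, 2]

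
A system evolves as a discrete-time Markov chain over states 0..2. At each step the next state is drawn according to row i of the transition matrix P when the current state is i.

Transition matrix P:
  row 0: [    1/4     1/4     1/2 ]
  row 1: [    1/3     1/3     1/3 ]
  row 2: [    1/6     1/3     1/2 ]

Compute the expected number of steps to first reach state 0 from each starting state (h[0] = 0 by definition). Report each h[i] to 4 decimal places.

h = [0.0000, 3.7500, 4.5000]

First-step conditioning: h[0] = 0; for i ≠ 0, h[i] = 1 + Σ_k P[i][k]·h[k].
  h[1] = 1 + 1/3·h[1] + 1/3·h[2]
  h[2] = 1 + 1/3·h[1] + 1/2·h[2]
Solving the 2×2 linear system over states ≠ 0 gives exactly h = [0, 15/4, 9/2] (h[0] = 0 is the target).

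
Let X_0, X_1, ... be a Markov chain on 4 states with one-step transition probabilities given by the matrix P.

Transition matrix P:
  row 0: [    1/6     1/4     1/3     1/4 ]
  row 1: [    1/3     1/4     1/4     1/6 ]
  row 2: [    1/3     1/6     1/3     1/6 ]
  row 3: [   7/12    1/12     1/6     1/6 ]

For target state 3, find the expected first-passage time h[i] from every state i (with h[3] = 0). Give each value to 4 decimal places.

h = [4.8750, 5.2500, 5.2500, 0.0000]

First-step conditioning: h[3] = 0; for i ≠ 3, h[i] = 1 + Σ_k P[i][k]·h[k].
  h[0] = 1 + 1/6·h[0] + 1/4·h[1] + 1/3·h[2]
  h[1] = 1 + 1/3·h[0] + 1/4·h[1] + 1/4·h[2]
  h[2] = 1 + 1/3·h[0] + 1/6·h[1] + 1/3·h[2]
Solving the 3×3 linear system over states ≠ 3 gives exactly h = [39/8, 21/4, 21/4, 0] (h[3] = 0 is the target).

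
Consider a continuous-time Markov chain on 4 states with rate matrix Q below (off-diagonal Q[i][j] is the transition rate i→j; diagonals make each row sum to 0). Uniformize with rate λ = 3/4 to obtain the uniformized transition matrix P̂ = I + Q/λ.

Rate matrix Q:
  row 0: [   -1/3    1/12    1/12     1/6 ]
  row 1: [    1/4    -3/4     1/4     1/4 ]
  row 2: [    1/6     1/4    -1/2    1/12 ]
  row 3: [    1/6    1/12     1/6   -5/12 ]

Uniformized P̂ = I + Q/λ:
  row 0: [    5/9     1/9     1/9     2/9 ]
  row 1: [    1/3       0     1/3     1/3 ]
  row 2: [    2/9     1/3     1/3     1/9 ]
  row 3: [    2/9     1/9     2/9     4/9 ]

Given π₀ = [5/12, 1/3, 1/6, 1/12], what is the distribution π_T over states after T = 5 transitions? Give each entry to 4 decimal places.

π = [0.3578, 0.1445, 0.2232, 0.2745]

t=0: π = [0.4167, 0.3333, 0.1667, 0.0833]
t=1: π = [0.3981, 0.1111, 0.2315, 0.2593]
t=2: π = [0.3673, 0.1502, 0.2160, 0.2665]
t=3: π = [0.3613, 0.1424, 0.2221, 0.2741]
t=4: π = [0.3585, 0.1446, 0.2226, 0.2743]
t=5: π = [0.3578, 0.1445, 0.2232, 0.2745]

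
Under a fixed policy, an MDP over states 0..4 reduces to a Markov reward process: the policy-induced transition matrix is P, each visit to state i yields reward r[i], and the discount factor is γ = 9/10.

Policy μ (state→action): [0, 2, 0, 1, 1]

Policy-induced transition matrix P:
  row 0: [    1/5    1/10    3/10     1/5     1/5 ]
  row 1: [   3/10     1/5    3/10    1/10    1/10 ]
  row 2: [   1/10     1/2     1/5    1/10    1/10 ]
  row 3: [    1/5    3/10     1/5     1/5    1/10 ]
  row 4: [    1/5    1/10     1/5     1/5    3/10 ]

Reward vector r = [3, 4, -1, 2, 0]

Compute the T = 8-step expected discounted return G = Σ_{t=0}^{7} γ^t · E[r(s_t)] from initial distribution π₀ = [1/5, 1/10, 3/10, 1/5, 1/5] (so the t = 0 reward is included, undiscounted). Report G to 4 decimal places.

G = 8.9809

t=0: π = [0.2000, 0.1000, 0.3000, 0.2000, 0.2000], E[r] = 1.1000, γ^t·E[r] = 1.100000, running G = 1.100000
t=1: π = [0.1800, 0.2700, 0.2300, 0.1600, 0.1600], E[r] = 1.7100, γ^t·E[r] = 1.539000, running G = 2.639000
t=2: π = [0.2040, 0.2510, 0.2450, 0.1500, 0.1500], E[r] = 1.6710, γ^t·E[r] = 1.353510, running G = 3.992510
t=3: π = [0.2006, 0.2531, 0.2455, 0.1504, 0.1504], E[r] = 1.6695, γ^t·E[r] = 1.217066, running G = 5.209576
t=4: π = [0.2008, 0.2536, 0.2454, 0.1501, 0.1501], E[r] = 1.6716, γ^t·E[r] = 1.096704, running G = 6.306279
t=5: π = [0.2008, 0.2535, 0.2454, 0.1501, 0.1501], E[r] = 1.6714, γ^t·E[r] = 0.986933, running G = 7.293212
t=6: π = [0.2008, 0.2535, 0.2454, 0.1501, 0.1501], E[r] = 1.6714, γ^t·E[r] = 0.888247, running G = 8.181459
t=7: π = [0.2008, 0.2535, 0.2454, 0.1501, 0.1501], E[r] = 1.6714, γ^t·E[r] = 0.799425, running G = 8.980885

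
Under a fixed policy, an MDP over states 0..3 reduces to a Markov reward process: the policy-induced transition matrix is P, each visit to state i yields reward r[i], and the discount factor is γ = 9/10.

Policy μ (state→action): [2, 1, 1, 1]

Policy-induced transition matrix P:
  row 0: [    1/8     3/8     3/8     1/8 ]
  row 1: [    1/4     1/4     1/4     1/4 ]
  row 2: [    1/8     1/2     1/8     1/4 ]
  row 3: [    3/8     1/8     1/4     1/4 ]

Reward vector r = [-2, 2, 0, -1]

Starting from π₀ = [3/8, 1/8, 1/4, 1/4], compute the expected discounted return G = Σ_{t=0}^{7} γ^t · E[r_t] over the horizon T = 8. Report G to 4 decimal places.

G = -0.8490

t=0: π = [0.3750, 0.1250, 0.2500, 0.2500], E[r] = -0.7500, γ^t·E[r] = -0.750000, running G = -0.750000
t=1: π = [0.2031, 0.3281, 0.2656, 0.2031], E[r] = 0.0469, γ^t·E[r] = 0.042188, running G = -0.707813
t=2: π = [0.2168, 0.3164, 0.2422, 0.2246], E[r] = -0.0254, γ^t·E[r] = -0.020566, running G = -0.728379
t=3: π = [0.2207, 0.3096, 0.2468, 0.2229], E[r] = -0.0452, γ^t·E[r] = -0.032926, running G = -0.761305
t=4: π = [0.2194, 0.3114, 0.2467, 0.2224], E[r] = -0.0384, γ^t·E[r] = -0.025188, running G = -0.786493
t=5: π = [0.2195, 0.3113, 0.2466, 0.2226], E[r] = -0.0390, γ^t·E[r] = -0.023039, running G = -0.809532
t=6: π = [0.2196, 0.3113, 0.2466, 0.2226], E[r] = -0.0391, γ^t·E[r] = -0.020800, running G = -0.830333
t=7: π = [0.2195, 0.3113, 0.2466, 0.2226], E[r] = -0.0391, γ^t·E[r] = -0.018698, running G = -0.849030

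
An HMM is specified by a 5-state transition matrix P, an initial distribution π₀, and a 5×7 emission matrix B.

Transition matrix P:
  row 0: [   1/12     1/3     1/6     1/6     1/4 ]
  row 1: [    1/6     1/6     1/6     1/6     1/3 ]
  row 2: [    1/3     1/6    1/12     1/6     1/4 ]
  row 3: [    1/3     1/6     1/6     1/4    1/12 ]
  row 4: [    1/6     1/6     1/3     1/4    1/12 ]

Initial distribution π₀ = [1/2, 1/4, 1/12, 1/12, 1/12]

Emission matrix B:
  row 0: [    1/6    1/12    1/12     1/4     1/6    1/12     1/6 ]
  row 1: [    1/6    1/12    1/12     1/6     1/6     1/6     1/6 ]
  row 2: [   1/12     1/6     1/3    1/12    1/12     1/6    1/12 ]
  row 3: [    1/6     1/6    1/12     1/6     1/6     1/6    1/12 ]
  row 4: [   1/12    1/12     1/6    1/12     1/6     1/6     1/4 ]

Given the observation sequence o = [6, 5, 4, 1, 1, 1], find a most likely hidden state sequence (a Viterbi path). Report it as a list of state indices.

t=0: δ = [8.333e-02, 4.167e-02, 6.944e-03, 6.944e-03, 2.083e-02]  (obs o_0=6)
t=1: δ = [5.787e-04, 4.630e-03, 2.315e-03, 2.315e-03, 3.472e-03]  ψ = [0, 0, 0, 0, 0]  (obs o_1=5)
t=2: δ = [1.286e-04, 1.286e-04, 9.645e-05, 1.447e-04, 2.572e-04]  ψ = [1, 1, 4, 4, 1]  (obs o_2=4)
t=3: δ = [4.019e-06, 3.572e-06, 1.429e-05, 1.072e-05, 3.572e-06]  ψ = [3, 0, 4, 4, 1]  (obs o_3=1)
t=4: δ = [3.969e-07, 1.985e-07, 2.977e-07, 4.465e-07, 2.977e-07]  ψ = [2, 2, 3, 3, 2]  (obs o_4=1)
t=5: δ = [1.240e-08, 1.103e-08, 1.654e-08, 1.861e-08, 8.269e-09]  ψ = [3, 0, 4, 3, 0]  (obs o_5=1)
backtrack: best end state = 3; path = [0, 1, 4, 3, 3, 3]

path = [0, 1, 4, 3, 3, 3]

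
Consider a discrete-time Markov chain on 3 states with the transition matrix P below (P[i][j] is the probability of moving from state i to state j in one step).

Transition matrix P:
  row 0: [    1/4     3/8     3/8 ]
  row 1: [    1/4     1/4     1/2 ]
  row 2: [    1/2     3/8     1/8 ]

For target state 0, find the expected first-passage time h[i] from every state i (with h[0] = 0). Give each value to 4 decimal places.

First-step conditioning: h[0] = 0; for i ≠ 0, h[i] = 1 + Σ_k P[i][k]·h[k].
  h[1] = 1 + 1/4·h[1] + 1/2·h[2]
  h[2] = 1 + 3/8·h[1] + 1/8·h[2]
Solving the 2×2 linear system over states ≠ 0 gives exactly h = [0, 44/15, 12/5] (h[0] = 0 is the target).

h = [0.0000, 2.9333, 2.4000]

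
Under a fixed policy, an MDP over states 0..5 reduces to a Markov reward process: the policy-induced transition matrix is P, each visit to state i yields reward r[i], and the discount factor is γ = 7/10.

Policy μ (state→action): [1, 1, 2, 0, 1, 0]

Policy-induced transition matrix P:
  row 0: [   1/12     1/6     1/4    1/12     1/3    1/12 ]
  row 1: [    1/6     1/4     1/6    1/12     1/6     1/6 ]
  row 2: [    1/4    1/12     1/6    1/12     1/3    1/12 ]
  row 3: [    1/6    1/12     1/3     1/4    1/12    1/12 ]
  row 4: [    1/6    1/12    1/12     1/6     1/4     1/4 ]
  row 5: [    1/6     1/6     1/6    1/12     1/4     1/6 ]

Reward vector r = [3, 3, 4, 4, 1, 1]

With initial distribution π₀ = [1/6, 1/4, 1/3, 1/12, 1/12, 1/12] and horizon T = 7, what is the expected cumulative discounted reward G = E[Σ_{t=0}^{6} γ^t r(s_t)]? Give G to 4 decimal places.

t=0: π = [0.1667, 0.2500, 0.3333, 0.0833, 0.0833, 0.0833], E[r] = 3.0833, γ^t·E[r] = 3.083333, running G = 3.083333
t=1: π = [0.1806, 0.1458, 0.1875, 0.1042, 0.2569, 0.1250], E[r] = 2.5278, γ^t·E[r] = 1.769444, running G = 4.852778
t=2: π = [0.1672, 0.1331, 0.1777, 0.1221, 0.2512, 0.1487], E[r] = 2.5000, γ^t·E[r] = 1.225000, running G = 6.077778
t=3: π = [0.1675, 0.1318, 0.1800, 0.1246, 0.2473, 0.1487], E[r] = 2.5127, γ^t·E[r] = 0.861850, running G = 6.939628
t=4: π = [0.1677, 0.1317, 0.1808, 0.1247, 0.2472, 0.1479], E[r] = 2.5152, γ^t·E[r] = 0.603907, running G = 7.543535
t=5: π = [0.1678, 0.1316, 0.1808, 0.1247, 0.2473, 0.1478], E[r] = 2.5153, γ^t·E[r] = 0.422748, running G = 7.966283
t=6: π = [0.1678, 0.1316, 0.1808, 0.1247, 0.2473, 0.1478], E[r] = 2.5153, γ^t·E[r] = 0.295922, running G = 8.262205

G = 8.2622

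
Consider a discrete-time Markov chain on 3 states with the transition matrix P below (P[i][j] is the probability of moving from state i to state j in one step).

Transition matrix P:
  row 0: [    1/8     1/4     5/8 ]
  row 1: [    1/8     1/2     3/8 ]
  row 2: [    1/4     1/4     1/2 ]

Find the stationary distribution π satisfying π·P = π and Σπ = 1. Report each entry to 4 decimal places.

Balance equations π_j = Σ_i π_i·P[i][j]:
  π_0 = 1/8·π_0 + 1/8·π_1 + 1/4·π_2
  π_1 = 1/4·π_0 + 1/2·π_1 + 1/4·π_2
  normalize: π_0 + π_1 + π_2 = 1
Solving the linear system gives exactly π = [5/27, 1/3, 13/27].

π = [0.1852, 0.3333, 0.4815]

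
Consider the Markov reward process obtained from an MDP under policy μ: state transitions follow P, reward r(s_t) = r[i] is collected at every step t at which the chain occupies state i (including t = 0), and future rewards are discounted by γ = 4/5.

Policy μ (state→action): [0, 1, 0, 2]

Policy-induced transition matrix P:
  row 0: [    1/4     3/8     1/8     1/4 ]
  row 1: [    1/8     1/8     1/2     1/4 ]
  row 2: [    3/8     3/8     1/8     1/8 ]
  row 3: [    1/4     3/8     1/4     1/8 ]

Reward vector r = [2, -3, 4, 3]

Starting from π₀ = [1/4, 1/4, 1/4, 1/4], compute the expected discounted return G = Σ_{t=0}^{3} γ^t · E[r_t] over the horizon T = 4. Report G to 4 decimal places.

G = 3.8145

t=0: π = [0.2500, 0.2500, 0.2500, 0.2500], E[r] = 1.5000, γ^t·E[r] = 1.500000, running G = 1.500000
t=1: π = [0.2500, 0.3125, 0.2500, 0.1875], E[r] = 1.1250, γ^t·E[r] = 0.900000, running G = 2.400000
t=2: π = [0.2422, 0.2969, 0.2656, 0.1953], E[r] = 1.2422, γ^t·E[r] = 0.795000, running G = 3.195000
t=3: π = [0.2461, 0.3008, 0.2607, 0.1924], E[r] = 1.2100, γ^t·E[r] = 0.619500, running G = 3.814500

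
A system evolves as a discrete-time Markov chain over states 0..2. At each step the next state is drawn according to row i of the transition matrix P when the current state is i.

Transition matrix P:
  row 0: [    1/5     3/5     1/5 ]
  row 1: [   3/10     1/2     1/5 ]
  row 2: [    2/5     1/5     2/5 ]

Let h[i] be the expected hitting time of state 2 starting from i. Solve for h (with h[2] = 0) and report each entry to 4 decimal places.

h = [5.0000, 5.0000, 0.0000]

First-step conditioning: h[2] = 0; for i ≠ 2, h[i] = 1 + Σ_k P[i][k]·h[k].
  h[0] = 1 + 1/5·h[0] + 3/5·h[1]
  h[1] = 1 + 3/10·h[0] + 1/2·h[1]
Solving the 2×2 linear system over states ≠ 2 gives exactly h = [5, 5, 0] (h[2] = 0 is the target).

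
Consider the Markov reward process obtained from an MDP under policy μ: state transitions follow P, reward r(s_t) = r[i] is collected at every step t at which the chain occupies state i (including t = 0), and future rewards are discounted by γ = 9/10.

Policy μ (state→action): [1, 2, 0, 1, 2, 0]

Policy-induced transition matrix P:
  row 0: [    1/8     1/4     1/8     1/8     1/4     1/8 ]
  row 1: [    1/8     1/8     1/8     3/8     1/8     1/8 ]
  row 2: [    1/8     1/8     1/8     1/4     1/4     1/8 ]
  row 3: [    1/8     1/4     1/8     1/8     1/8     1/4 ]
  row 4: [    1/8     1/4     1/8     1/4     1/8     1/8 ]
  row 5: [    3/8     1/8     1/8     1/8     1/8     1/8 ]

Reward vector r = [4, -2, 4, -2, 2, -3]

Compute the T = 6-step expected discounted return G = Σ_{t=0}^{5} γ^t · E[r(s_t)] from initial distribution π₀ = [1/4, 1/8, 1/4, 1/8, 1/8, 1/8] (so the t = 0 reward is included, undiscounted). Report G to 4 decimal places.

G = 2.2370

t=0: π = [0.2500, 0.1250, 0.2500, 0.1250, 0.1250, 0.1250], E[r] = 1.3750, γ^t·E[r] = 1.375000, running G = 1.375000
t=1: π = [0.1563, 0.1875, 0.1250, 0.2031, 0.1875, 0.1406], E[r] = 0.2969, γ^t·E[r] = 0.267188, running G = 1.642188
t=2: π = [0.1602, 0.1934, 0.1250, 0.2109, 0.1602, 0.1504], E[r] = 0.2012, γ^t·E[r] = 0.162949, running G = 1.805137
t=3: π = [0.1626, 0.1914, 0.1250, 0.2090, 0.1606, 0.1514], E[r] = 0.2168, γ^t·E[r] = 0.158045, running G = 1.963182
t=4: π = [0.1628, 0.1915, 0.1250, 0.2086, 0.1609, 0.1511], E[r] = 0.2197, γ^t·E[r] = 0.144163, running G = 2.107344
t=5: π = [0.1628, 0.1915, 0.1250, 0.2086, 0.1610, 0.1511], E[r] = 0.2195, γ^t·E[r] = 0.129634, running G = 2.236978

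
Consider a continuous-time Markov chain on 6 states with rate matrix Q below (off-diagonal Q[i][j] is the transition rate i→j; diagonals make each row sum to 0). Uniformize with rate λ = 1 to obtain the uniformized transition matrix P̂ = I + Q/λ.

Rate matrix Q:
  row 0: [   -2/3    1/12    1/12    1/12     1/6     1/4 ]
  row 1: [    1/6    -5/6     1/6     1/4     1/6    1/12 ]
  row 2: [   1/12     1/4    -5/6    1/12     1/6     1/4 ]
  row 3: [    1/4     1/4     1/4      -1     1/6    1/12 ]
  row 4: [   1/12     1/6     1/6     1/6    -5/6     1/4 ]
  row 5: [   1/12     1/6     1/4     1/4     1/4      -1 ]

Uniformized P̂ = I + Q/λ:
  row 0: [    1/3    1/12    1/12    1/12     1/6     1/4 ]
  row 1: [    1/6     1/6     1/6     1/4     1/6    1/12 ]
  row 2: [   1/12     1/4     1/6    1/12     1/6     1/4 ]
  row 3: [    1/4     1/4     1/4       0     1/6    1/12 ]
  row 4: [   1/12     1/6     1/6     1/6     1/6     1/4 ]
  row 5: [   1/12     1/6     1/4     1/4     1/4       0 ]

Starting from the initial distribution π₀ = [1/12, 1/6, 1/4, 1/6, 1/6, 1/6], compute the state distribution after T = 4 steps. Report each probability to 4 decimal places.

π = [0.1627, 0.1799, 0.1781, 0.1426, 0.1797, 0.1570]

t=0: π = [0.0833, 0.1667, 0.2500, 0.1667, 0.1667, 0.1667]
t=1: π = [0.1458, 0.1944, 0.1875, 0.1389, 0.1806, 0.1528]
t=2: π = [0.1591, 0.1817, 0.1788, 0.1447, 0.1794, 0.1563]
t=3: π = [0.1624, 0.1804, 0.1785, 0.1426, 0.1797, 0.1565]
t=4: π = [0.1627, 0.1799, 0.1781, 0.1426, 0.1797, 0.1570]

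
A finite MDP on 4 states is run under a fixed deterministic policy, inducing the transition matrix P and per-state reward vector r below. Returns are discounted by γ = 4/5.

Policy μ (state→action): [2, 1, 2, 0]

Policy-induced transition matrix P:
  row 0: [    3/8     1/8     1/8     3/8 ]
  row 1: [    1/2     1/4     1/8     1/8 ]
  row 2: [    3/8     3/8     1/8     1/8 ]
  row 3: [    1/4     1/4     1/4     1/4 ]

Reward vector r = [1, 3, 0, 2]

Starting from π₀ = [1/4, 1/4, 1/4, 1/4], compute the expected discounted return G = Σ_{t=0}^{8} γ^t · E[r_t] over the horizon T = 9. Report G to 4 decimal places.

G = 6.6416

t=0: π = [0.2500, 0.2500, 0.2500, 0.2500], E[r] = 1.5000, γ^t·E[r] = 1.500000, running G = 1.500000
t=1: π = [0.3750, 0.2500, 0.1563, 0.2188], E[r] = 1.5625, γ^t·E[r] = 1.250000, running G = 2.750000
t=2: π = [0.3789, 0.2227, 0.1523, 0.2461], E[r] = 1.5391, γ^t·E[r] = 0.985000, running G = 3.735000
t=3: π = [0.3721, 0.2217, 0.1558, 0.2505], E[r] = 1.5381, γ^t·E[r] = 0.787500, running G = 4.522500
t=4: π = [0.3714, 0.2230, 0.1563, 0.2493], E[r] = 1.5389, γ^t·E[r] = 0.630350, running G = 5.152850
t=5: π = [0.3717, 0.2231, 0.1562, 0.2490], E[r] = 1.5391, γ^t·E[r] = 0.504325, running G = 5.657175
t=6: π = [0.3718, 0.2231, 0.1561, 0.2491], E[r] = 1.5390, γ^t·E[r] = 0.403451, running G = 6.060626
t=7: π = [0.3718, 0.2230, 0.1561, 0.2491], E[r] = 1.5390, γ^t·E[r] = 0.322758, running G = 6.383384
t=8: π = [0.3717, 0.2230, 0.1561, 0.2491], E[r] = 1.5390, γ^t·E[r] = 0.258207, running G = 6.641591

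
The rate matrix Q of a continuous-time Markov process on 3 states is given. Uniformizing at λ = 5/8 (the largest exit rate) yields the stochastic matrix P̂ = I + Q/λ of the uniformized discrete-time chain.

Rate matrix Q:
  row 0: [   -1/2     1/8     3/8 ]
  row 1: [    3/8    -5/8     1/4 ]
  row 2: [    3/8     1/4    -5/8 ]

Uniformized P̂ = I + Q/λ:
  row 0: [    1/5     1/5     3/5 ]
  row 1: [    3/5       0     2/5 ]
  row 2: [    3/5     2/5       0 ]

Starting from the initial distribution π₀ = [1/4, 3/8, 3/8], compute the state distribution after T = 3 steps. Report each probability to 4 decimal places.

t=0: π = [0.2500, 0.3750, 0.3750]
t=1: π = [0.5000, 0.2000, 0.3000]
t=2: π = [0.4000, 0.2200, 0.3800]
t=3: π = [0.4400, 0.2320, 0.3280]

π = [0.4400, 0.2320, 0.3280]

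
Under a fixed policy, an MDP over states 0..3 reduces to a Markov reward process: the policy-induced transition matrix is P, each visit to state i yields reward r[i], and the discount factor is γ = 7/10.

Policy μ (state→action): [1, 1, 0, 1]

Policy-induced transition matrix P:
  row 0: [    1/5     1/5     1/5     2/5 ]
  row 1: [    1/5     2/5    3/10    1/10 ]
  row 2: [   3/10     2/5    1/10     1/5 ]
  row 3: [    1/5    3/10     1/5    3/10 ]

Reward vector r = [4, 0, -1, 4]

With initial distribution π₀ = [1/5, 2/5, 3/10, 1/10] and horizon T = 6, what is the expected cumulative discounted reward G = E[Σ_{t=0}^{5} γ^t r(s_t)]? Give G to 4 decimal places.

t=0: π = [0.2000, 0.4000, 0.3000, 0.1000], E[r] = 0.9000, γ^t·E[r] = 0.900000, running G = 0.900000
t=1: π = [0.2300, 0.3500, 0.2100, 0.2100], E[r] = 1.5500, γ^t·E[r] = 1.085000, running G = 1.985000
t=2: π = [0.2210, 0.3330, 0.2140, 0.2320], E[r] = 1.5980, γ^t·E[r] = 0.783020, running G = 2.768020
t=3: π = [0.2214, 0.3326, 0.2119, 0.2341], E[r] = 1.6101, γ^t·E[r] = 0.552264, running G = 3.320284
t=4: π = [0.2212, 0.3323, 0.2121, 0.2344], E[r] = 1.6104, γ^t·E[r] = 0.386659, running G = 3.706944
t=5: π = [0.2212, 0.3323, 0.2120, 0.2345], E[r] = 1.6106, γ^t·E[r] = 0.270694, running G = 3.977638

G = 3.9776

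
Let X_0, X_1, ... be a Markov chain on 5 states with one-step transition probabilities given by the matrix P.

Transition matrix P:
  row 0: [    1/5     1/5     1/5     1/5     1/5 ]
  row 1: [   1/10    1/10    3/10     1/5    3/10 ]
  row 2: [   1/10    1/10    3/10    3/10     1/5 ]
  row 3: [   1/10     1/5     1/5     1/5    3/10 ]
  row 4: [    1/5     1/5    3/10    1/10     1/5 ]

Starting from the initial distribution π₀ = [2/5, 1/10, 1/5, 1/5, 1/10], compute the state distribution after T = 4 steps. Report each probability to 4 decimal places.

t=0: π = [0.4000, 0.1000, 0.2000, 0.2000, 0.1000]
t=1: π = [0.1500, 0.1700, 0.2400, 0.2100, 0.2300]
t=2: π = [0.1380, 0.1590, 0.2640, 0.2010, 0.2380]
t=3: π = [0.1376, 0.1577, 0.2661, 0.2026, 0.2360]
t=4: π = [0.1374, 0.1576, 0.2660, 0.2030, 0.2360]

π = [0.1374, 0.1576, 0.2660, 0.2030, 0.2360]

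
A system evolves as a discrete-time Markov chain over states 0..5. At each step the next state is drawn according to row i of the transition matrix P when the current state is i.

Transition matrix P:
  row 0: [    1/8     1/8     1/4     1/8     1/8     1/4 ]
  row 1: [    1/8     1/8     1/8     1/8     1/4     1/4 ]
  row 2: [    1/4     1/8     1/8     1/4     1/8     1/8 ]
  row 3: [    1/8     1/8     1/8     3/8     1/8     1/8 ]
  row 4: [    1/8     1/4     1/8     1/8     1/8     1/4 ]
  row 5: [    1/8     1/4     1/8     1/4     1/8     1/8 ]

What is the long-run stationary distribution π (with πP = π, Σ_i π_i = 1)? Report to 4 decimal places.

Balance equations π_j = Σ_i π_i·P[i][j]:
  π_0 = 1/8·π_0 + 1/8·π_1 + 1/4·π_2 + 1/8·π_3 + 1/8·π_4 + 1/8·π_5
  π_1 = 1/8·π_0 + 1/8·π_1 + 1/8·π_2 + 1/8·π_3 + 1/4·π_4 + 1/4·π_5
  π_2 = 1/4·π_0 + 1/8·π_1 + 1/8·π_2 + 1/8·π_3 + 1/8·π_4 + 1/8·π_5
  π_3 = 1/8·π_0 + 1/8·π_1 + 1/4·π_2 + 3/8·π_3 + 1/8·π_4 + 1/4·π_5
  π_4 = 1/8·π_0 + 1/4·π_1 + 1/8·π_2 + 1/8·π_3 + 1/8·π_4 + 1/8·π_5
  normalize: π_0 + π_1 + π_2 + π_3 + π_4 + π_5 = 1
Solving the linear system gives exactly π = [1/7, 115/693, 1/7, 17/77, 101/693, 2/11].

π = [0.1429, 0.1659, 0.1429, 0.2208, 0.1457, 0.1818]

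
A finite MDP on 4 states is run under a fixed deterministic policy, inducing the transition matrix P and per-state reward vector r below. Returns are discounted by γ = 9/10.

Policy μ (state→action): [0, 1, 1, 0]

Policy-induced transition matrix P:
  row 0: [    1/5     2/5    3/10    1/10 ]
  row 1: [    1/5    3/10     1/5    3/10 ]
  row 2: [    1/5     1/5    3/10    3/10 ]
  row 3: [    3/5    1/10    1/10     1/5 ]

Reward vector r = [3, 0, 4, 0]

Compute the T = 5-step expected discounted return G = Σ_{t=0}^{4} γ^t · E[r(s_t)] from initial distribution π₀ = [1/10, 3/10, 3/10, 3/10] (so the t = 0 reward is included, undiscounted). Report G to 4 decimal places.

G = 7.0542

t=0: π = [0.1000, 0.3000, 0.3000, 0.3000], E[r] = 1.5000, γ^t·E[r] = 1.500000, running G = 1.500000
t=1: π = [0.3200, 0.2200, 0.2100, 0.2500], E[r] = 1.8000, γ^t·E[r] = 1.620000, running G = 3.120000
t=2: π = [0.3000, 0.2610, 0.2280, 0.2110], E[r] = 1.8120, γ^t·E[r] = 1.467720, running G = 4.587720
t=3: π = [0.2844, 0.2650, 0.2317, 0.2189], E[r] = 1.7800, γ^t·E[r] = 1.297620, running G = 5.885340
t=4: π = [0.2876, 0.2615, 0.2297, 0.2212], E[r] = 1.7816, γ^t·E[r] = 1.168882, running G = 7.054222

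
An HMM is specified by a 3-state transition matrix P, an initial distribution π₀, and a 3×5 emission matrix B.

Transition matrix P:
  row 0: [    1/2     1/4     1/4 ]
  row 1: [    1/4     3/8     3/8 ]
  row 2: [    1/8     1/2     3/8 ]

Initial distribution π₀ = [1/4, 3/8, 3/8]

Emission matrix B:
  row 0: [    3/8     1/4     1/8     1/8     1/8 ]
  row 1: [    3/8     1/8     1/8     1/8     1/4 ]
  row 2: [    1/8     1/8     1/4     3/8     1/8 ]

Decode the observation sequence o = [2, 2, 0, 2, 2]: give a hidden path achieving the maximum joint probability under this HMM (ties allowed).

path = [2, 2, 1, 2, 2]

t=0: δ = [3.125e-02, 4.688e-02, 9.375e-02]  (obs o_0=2)
t=1: δ = [1.953e-03, 5.859e-03, 8.789e-03]  ψ = [0, 2, 2]  (obs o_1=2)
t=2: δ = [5.493e-04, 1.648e-03, 4.120e-04]  ψ = [1, 2, 2]  (obs o_2=0)
t=3: δ = [5.150e-05, 7.725e-05, 1.545e-04]  ψ = [1, 1, 1]  (obs o_3=2)
t=4: δ = [3.219e-06, 9.656e-06, 1.448e-05]  ψ = [0, 2, 2]  (obs o_4=2)
backtrack: best end state = 2; path = [2, 2, 1, 2, 2]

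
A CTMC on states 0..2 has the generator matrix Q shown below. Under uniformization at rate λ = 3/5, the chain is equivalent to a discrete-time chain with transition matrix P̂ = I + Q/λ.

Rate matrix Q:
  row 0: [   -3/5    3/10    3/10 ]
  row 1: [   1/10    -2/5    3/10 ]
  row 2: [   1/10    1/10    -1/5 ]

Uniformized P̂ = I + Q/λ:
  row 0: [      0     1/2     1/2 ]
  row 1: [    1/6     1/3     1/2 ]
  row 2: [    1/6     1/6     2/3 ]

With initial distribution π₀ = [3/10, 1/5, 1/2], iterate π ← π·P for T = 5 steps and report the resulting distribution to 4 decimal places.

t=0: π = [0.3000, 0.2000, 0.5000]
t=1: π = [0.1167, 0.3000, 0.5833]
t=2: π = [0.1472, 0.2556, 0.5972]
t=3: π = [0.1421, 0.2583, 0.5995]
t=4: π = [0.1430, 0.2571, 0.5999]
t=5: π = [0.1428, 0.2572, 0.6000]

π = [0.1428, 0.2572, 0.6000]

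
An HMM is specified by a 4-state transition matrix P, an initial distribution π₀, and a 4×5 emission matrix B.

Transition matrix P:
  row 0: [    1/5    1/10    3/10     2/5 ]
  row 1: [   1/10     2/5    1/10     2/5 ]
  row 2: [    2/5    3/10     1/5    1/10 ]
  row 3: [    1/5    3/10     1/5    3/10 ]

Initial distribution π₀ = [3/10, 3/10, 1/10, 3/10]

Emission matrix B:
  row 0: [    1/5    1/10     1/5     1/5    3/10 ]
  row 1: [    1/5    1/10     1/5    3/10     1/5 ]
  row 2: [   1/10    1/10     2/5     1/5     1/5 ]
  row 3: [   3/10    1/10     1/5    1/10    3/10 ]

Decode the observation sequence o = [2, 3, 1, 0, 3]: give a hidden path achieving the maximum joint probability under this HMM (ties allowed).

t=0: δ = [6.000e-02, 6.000e-02, 4.000e-02, 6.000e-02]  (obs o_0=2)
t=1: δ = [3.200e-03, 7.200e-03, 3.600e-03, 2.400e-03]  ψ = [2, 1, 0, 0]  (obs o_1=3)
t=2: δ = [1.440e-04, 2.880e-04, 9.600e-05, 2.880e-04]  ψ = [2, 1, 0, 1]  (obs o_2=1)
t=3: δ = [1.152e-05, 2.304e-05, 5.760e-06, 3.456e-05]  ψ = [3, 1, 3, 1]  (obs o_3=0)
t=4: δ = [1.382e-06, 3.110e-06, 1.382e-06, 1.037e-06]  ψ = [3, 3, 3, 3]  (obs o_4=3)
backtrack: best end state = 1; path = [1, 1, 1, 3, 1]

path = [1, 1, 1, 3, 1]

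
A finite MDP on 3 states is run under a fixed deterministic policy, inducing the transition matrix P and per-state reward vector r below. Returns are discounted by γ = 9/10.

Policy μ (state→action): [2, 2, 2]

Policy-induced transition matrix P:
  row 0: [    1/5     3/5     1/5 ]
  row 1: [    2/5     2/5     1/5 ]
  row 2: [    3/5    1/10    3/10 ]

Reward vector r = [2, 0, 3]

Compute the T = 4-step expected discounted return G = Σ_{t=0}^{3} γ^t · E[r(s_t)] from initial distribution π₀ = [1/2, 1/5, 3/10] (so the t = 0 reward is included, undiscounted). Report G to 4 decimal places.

t=0: π = [0.5000, 0.2000, 0.3000], E[r] = 1.9000, γ^t·E[r] = 1.900000, running G = 1.900000
t=1: π = [0.3600, 0.4100, 0.2300], E[r] = 1.4100, γ^t·E[r] = 1.269000, running G = 3.169000
t=2: π = [0.3740, 0.4030, 0.2230], E[r] = 1.4170, γ^t·E[r] = 1.147770, running G = 4.316770
t=3: π = [0.3698, 0.4079, 0.2223], E[r] = 1.4065, γ^t·E[r] = 1.025339, running G = 5.342109

G = 5.3421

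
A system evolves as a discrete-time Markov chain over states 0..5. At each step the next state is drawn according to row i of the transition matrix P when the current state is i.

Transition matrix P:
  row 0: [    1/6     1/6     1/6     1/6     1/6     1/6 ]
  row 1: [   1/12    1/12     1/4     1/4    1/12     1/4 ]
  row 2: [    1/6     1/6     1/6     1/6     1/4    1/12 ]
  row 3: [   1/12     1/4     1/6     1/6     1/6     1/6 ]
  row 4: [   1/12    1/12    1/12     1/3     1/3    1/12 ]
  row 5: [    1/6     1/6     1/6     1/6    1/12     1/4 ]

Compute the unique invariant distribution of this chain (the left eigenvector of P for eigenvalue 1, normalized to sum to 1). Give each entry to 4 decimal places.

Balance equations π_j = Σ_i π_i·P[i][j]:
  π_0 = 1/6·π_0 + 1/12·π_1 + 1/6·π_2 + 1/12·π_3 + 1/12·π_4 + 1/6·π_5
  π_1 = 1/6·π_0 + 1/12·π_1 + 1/6·π_2 + 1/4·π_3 + 1/12·π_4 + 1/6·π_5
  π_2 = 1/6·π_0 + 1/4·π_1 + 1/6·π_2 + 1/6·π_3 + 1/12·π_4 + 1/6·π_5
  π_3 = 1/6·π_0 + 1/4·π_1 + 1/6·π_2 + 1/6·π_3 + 1/3·π_4 + 1/6·π_5
  π_4 = 1/6·π_0 + 1/12·π_1 + 1/4·π_2 + 1/6·π_3 + 1/3·π_4 + 1/12·π_5
  normalize: π_0 + π_1 + π_2 + π_3 + π_4 + π_5 = 1
Solving the linear system gives exactly π = [93/770, 12/77, 23/140, 81/385, 71/385, 23/140].

π = [0.1208, 0.1558, 0.1643, 0.2104, 0.1844, 0.1643]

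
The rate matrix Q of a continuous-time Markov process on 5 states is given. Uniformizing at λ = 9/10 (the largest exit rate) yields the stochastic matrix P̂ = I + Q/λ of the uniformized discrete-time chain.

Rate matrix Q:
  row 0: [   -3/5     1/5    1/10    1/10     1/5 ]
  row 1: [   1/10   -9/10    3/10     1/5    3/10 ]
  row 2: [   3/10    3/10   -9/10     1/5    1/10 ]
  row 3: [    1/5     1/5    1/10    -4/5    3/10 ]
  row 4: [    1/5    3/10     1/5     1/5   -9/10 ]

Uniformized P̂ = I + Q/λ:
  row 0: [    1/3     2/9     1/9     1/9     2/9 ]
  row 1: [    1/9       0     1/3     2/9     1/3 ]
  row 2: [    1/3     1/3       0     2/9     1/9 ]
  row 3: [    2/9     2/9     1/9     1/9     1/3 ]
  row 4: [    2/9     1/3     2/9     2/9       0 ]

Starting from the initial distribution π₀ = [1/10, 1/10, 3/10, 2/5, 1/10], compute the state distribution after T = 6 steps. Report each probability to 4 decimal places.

t=0: π = [0.1000, 0.1000, 0.3000, 0.4000, 0.1000]
t=1: π = [0.2556, 0.2444, 0.1111, 0.1667, 0.2222]
t=2: π = [0.2358, 0.2049, 0.1778, 0.1753, 0.2062]
t=3: π = [0.2454, 0.2193, 0.1598, 0.1765, 0.1989]
t=4: π = [0.2429, 0.2133, 0.1642, 0.1753, 0.2043]
t=5: π = [0.2437, 0.2158, 0.1630, 0.1758, 0.2018]
t=6: π = [0.2434, 0.2148, 0.1634, 0.1756, 0.2028]

π = [0.2434, 0.2148, 0.1634, 0.1756, 0.2028]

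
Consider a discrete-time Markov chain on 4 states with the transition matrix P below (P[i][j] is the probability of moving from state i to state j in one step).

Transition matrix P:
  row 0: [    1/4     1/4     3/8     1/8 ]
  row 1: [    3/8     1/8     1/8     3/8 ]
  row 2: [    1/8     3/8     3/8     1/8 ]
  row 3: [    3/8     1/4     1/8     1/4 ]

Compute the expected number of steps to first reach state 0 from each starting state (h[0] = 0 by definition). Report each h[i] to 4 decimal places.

First-step conditioning: h[0] = 0; for i ≠ 0, h[i] = 1 + Σ_k P[i][k]·h[k].
  h[1] = 1 + 1/8·h[1] + 1/8·h[2] + 3/8·h[3]
  h[2] = 1 + 3/8·h[1] + 3/8·h[2] + 1/8·h[3]
  h[3] = 1 + 1/4·h[1] + 1/8·h[2] + 1/4·h[3]
Solving the 3×3 linear system over states ≠ 0 gives exactly h = [0, 3, 4, 3] (h[0] = 0 is the target).

h = [0.0000, 3.0000, 4.0000, 3.0000]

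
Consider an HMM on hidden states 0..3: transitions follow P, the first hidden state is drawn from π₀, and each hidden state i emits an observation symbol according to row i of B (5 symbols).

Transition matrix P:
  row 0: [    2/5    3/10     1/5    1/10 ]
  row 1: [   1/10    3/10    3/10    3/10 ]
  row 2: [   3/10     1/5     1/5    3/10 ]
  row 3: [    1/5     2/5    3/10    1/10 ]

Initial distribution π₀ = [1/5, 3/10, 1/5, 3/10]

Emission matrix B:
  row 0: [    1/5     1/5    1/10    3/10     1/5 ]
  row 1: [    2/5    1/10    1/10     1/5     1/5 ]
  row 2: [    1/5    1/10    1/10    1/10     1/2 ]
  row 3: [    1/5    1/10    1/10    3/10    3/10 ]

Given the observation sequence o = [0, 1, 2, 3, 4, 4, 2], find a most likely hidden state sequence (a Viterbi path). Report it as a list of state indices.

t=0: δ = [4.000e-02, 1.200e-01, 4.000e-02, 6.000e-02]  (obs o_0=0)
t=1: δ = [3.200e-03, 3.600e-03, 3.600e-03, 3.600e-03]  ψ = [0, 1, 1, 1]  (obs o_1=1)
t=2: δ = [1.280e-04, 1.440e-04, 1.080e-04, 1.080e-04]  ψ = [0, 3, 1, 1]  (obs o_2=2)
t=3: δ = [1.536e-05, 8.640e-06, 4.320e-06, 1.296e-05]  ψ = [0, 1, 1, 1]  (obs o_3=3)
t=4: δ = [1.229e-06, 1.037e-06, 1.944e-06, 7.776e-07]  ψ = [0, 3, 3, 1]  (obs o_4=4)
t=5: δ = [1.166e-07, 7.776e-08, 1.944e-07, 1.750e-07]  ψ = [2, 2, 2, 2]  (obs o_5=4)
t=6: δ = [5.832e-09, 6.998e-09, 5.249e-09, 5.832e-09]  ψ = [2, 3, 3, 2]  (obs o_6=2)
backtrack: best end state = 1; path = [1, 3, 1, 3, 2, 3, 1]

path = [1, 3, 1, 3, 2, 3, 1]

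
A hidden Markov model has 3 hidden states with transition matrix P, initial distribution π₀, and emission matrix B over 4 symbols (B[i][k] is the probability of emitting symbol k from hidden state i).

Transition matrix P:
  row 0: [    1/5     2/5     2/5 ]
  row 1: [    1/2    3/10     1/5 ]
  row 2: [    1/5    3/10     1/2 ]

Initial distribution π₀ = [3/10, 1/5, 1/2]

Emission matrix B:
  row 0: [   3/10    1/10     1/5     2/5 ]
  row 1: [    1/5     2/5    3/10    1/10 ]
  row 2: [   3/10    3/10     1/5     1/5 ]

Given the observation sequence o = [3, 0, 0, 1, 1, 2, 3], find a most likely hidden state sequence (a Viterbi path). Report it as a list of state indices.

path = [2, 2, 2, 2, 2, 1, 0]

t=0: δ = [1.200e-01, 2.000e-02, 1.000e-01]  (obs o_0=3)
t=1: δ = [7.200e-03, 9.600e-03, 1.500e-02]  ψ = [0, 0, 2]  (obs o_1=0)
t=2: δ = [1.440e-03, 9.000e-04, 2.250e-03]  ψ = [1, 2, 2]  (obs o_2=0)
t=3: δ = [4.500e-05, 2.700e-04, 3.375e-04]  ψ = [1, 2, 2]  (obs o_3=1)
t=4: δ = [1.350e-05, 4.050e-05, 5.062e-05]  ψ = [1, 2, 2]  (obs o_4=1)
t=5: δ = [4.050e-06, 4.556e-06, 5.063e-06]  ψ = [1, 2, 2]  (obs o_5=2)
t=6: δ = [9.112e-07, 1.620e-07, 5.063e-07]  ψ = [1, 0, 2]  (obs o_6=3)
backtrack: best end state = 0; path = [2, 2, 2, 2, 2, 1, 0]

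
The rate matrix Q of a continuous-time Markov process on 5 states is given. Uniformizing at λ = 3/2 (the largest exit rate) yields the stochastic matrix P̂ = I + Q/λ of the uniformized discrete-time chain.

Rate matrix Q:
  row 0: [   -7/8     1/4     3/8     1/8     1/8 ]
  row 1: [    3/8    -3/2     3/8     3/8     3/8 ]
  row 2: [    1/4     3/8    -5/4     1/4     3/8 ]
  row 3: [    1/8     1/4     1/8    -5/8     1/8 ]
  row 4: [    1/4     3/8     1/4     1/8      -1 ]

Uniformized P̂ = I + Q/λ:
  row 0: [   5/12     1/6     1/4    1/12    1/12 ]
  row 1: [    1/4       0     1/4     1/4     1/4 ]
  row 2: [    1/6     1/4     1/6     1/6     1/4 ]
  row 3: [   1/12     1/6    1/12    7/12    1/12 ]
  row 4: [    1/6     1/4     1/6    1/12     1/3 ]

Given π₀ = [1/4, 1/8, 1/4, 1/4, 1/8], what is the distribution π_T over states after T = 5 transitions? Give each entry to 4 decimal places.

π = [0.2130, 0.1690, 0.1775, 0.2525, 0.1881]

t=0: π = [0.2500, 0.1250, 0.2500, 0.2500, 0.1250]
t=1: π = [0.2188, 0.1771, 0.1771, 0.2500, 0.1771]
t=2: π = [0.2153, 0.1667, 0.1788, 0.2526, 0.1866]
t=3: π = [0.2133, 0.1693, 0.1774, 0.2523, 0.1876]
t=4: π = [0.2131, 0.1689, 0.1775, 0.2525, 0.1880]
t=5: π = [0.2130, 0.1690, 0.1775, 0.2525, 0.1881]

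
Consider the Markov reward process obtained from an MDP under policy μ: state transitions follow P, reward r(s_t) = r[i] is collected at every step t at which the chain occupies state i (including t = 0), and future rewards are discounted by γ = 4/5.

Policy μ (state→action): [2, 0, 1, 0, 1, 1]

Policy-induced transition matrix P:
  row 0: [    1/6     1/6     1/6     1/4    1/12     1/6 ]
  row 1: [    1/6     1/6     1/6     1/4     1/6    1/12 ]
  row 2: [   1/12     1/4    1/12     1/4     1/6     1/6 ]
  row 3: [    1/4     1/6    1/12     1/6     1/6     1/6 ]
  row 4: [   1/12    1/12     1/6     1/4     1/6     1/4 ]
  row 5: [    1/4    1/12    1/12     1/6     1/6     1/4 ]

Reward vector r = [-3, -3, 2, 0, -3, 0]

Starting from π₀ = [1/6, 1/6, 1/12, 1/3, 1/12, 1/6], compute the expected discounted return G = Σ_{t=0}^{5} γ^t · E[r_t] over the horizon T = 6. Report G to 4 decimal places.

t=0: π = [0.1667, 0.1667, 0.0833, 0.3333, 0.0833, 0.1667], E[r] = -1.0833, γ^t·E[r] = -1.083333, running G = -1.083333
t=1: π = [0.1944, 0.1528, 0.1181, 0.2083, 0.1528, 0.1736], E[r] = -1.2639, γ^t·E[r] = -1.011111, running G = -2.094444
t=2: π = [0.1759, 0.1493, 0.1250, 0.2182, 0.1505, 0.1811], E[r] = -1.1771, γ^t·E[r] = -0.753333, running G = -2.847778
t=3: π = [0.1770, 0.1495, 0.1230, 0.2167, 0.1520, 0.1819], E[r] = -1.1894, γ^t·E[r] = -0.608963, running G = -3.456741
t=4: π = [0.1770, 0.1491, 0.1232, 0.2168, 0.1519, 0.1820], E[r] = -1.1875, γ^t·E[r] = -0.486410, running G = -3.943151
t=5: π = [0.1770, 0.1491, 0.1232, 0.2168, 0.1519, 0.1821], E[r] = -1.1877, γ^t·E[r] = -0.389174, running G = -4.332325

G = -4.3323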